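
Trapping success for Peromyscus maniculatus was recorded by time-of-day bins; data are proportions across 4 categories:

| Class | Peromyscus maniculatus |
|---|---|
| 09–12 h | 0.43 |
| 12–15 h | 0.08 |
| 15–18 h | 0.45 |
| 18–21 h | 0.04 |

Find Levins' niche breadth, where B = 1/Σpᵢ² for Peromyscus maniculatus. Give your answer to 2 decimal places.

Σpᵢ² = 0.43² + 0.08² + 0.45² + 0.04² = 0.1849 + 0.0064 + 0.2025 + 0.0016 = 0.3954
B = 1 / 0.3954 = 2.5291

2.53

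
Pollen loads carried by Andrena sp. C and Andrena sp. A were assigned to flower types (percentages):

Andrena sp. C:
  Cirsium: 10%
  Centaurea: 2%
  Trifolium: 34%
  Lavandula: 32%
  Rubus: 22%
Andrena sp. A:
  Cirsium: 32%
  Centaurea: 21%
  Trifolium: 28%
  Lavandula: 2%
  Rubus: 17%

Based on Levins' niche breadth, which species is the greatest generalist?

Andrena sp. A

Convert percentages to proportions (divide by 100).
Σp_Cᵢ² = 0.10² + 0.02² + 0.34² + 0.32² + 0.22² = 0.0100 + 0.0004 + 0.1156 + 0.1024 + 0.0484 = 0.2768
B_C = 1 / 0.2768 = 3.6127
Σp_Aᵢ² = 0.32² + 0.21² + 0.28² + 0.02² + 0.17² = 0.1024 + 0.0441 + 0.0784 + 0.0004 + 0.0289 = 0.2542
B_A = 1 / 0.2542 = 3.9339
Highest B → broadest niche (most generalist): Andrena sp. A (B = 3.93).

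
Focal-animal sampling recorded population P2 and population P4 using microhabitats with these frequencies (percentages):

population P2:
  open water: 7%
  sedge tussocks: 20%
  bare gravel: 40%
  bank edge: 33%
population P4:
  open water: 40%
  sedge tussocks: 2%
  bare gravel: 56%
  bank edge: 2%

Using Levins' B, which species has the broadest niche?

population P2

Convert percentages to proportions (divide by 100).
Σp_P2ᵢ² = 0.07² + 0.20² + 0.40² + 0.33² = 0.0049 + 0.0400 + 0.1600 + 0.1089 = 0.3138
B_P2 = 1 / 0.3138 = 3.1867
Σp_P4ᵢ² = 0.40² + 0.02² + 0.56² + 0.02² = 0.1600 + 0.0004 + 0.3136 + 0.0004 = 0.4744
B_P4 = 1 / 0.4744 = 2.1079
Highest B → broadest niche (most generalist): population P2 (B = 3.19).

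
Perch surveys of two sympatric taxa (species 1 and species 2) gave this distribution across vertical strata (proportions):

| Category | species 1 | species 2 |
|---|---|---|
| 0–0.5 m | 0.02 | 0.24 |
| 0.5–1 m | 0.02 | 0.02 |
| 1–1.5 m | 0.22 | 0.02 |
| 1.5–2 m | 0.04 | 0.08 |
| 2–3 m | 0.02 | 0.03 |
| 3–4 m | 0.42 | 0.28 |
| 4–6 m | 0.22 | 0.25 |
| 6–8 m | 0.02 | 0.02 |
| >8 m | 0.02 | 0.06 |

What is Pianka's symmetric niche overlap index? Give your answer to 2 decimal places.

0.78

Σ p₁ᵢp₂ᵢ = 0.0048 + 0.0004 + 0.0044 + 0.0032 + 0.0006 + 0.1176 + 0.0550 + 0.0004 + 0.0012 = 0.1876
Σp_1ᵢ² = 0.02² + 0.02² + 0.22² + 0.04² + 0.02² + 0.42² + 0.22² + 0.02² + 0.02² = 0.0004 + 0.0004 + 0.0484 + 0.0016 + 0.0004 + 0.1764 + 0.0484 + 0.0004 + 0.0004 = 0.2768
Σp_2ᵢ² = 0.24² + 0.02² + 0.02² + 0.08² + 0.03² + 0.28² + 0.25² + 0.02² + 0.06² = 0.0576 + 0.0004 + 0.0004 + 0.0064 + 0.0009 + 0.0784 + 0.0625 + 0.0004 + 0.0036 = 0.2106
O = 0.1876 / √(0.2768 × 0.2106) = 0.1876 / 0.24144 = 0.7770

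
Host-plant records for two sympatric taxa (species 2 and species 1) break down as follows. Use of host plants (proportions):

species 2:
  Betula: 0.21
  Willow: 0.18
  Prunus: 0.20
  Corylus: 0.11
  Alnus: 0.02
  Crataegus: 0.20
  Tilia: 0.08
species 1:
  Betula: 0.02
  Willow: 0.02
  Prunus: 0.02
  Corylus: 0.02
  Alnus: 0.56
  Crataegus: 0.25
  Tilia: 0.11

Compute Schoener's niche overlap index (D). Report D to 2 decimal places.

0.38

Σ|p₁ᵢ − p₂ᵢ| = 0.19 + 0.16 + 0.18 + 0.09 + 0.54 + 0.05 + 0.03 = 1.24
D = 1 − ½ × 1.24 = 1 − 0.620 = 0.3800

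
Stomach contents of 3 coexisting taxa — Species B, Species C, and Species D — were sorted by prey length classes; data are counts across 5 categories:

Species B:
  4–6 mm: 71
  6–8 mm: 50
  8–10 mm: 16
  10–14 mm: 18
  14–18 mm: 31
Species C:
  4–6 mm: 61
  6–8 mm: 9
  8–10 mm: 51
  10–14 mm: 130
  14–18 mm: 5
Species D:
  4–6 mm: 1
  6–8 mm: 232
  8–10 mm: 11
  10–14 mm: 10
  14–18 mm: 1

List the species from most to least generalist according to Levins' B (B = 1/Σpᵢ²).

Species B > Species C > Species D

Proportions for Species B (n=186): 71/186=0.3817, 50/186=0.2688, 16/186=0.0860, 18/186=0.0968, 31/186=0.1667
Proportions for Species C (n=256): 61/256=0.2383, 9/256=0.0352, 51/256=0.1992, 130/256=0.5078, 5/256=0.0195
Proportions for Species D (n=255): 1/255=0.0039, 232/255=0.9098, 11/255=0.0431, 10/255=0.0392, 1/255=0.0039
Σp_Bᵢ² = 0.3817² + 0.2688² + 0.0860² + 0.0968² + 0.1667² = 0.145695 + 0.072253 + 0.007396 + 0.009370 + 0.027789 = 0.262503
B_B = 1 / 0.262503 = 3.8095
Σp_Cᵢ² = 0.2383² + 0.0352² + 0.1992² + 0.5078² + 0.0195² = 0.056787 + 0.001239 + 0.039681 + 0.257861 + 0.000380 = 0.355948
B_C = 1 / 0.355948 = 2.8094
Σp_Dᵢ² = 0.0039² + 0.9098² + 0.0431² + 0.0392² + 0.0039² = 0.000015 + 0.827736 + 0.001858 + 0.001537 + 0.000015 = 0.831161
B_D = 1 / 0.831161 = 1.2031
Ranking by B (broadest → narrowest): Species B (3.81) > Species C (2.81) > Species D (1.20)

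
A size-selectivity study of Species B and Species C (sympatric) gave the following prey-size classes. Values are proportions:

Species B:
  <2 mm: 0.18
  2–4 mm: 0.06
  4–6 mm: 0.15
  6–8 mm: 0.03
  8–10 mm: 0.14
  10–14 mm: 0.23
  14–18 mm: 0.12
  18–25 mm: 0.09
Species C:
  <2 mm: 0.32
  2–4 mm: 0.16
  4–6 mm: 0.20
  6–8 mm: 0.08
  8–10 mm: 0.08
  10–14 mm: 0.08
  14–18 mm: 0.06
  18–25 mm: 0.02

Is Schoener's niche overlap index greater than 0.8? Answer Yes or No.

Σ|p₁ᵢ − p₂ᵢ| = 0.14 + 0.10 + 0.05 + 0.05 + 0.06 + 0.15 + 0.06 + 0.07 = 0.68
D = 1 − ½ × 0.68 = 1 − 0.340 = 0.6600
D = 0.6600 < 0.8 → No.

No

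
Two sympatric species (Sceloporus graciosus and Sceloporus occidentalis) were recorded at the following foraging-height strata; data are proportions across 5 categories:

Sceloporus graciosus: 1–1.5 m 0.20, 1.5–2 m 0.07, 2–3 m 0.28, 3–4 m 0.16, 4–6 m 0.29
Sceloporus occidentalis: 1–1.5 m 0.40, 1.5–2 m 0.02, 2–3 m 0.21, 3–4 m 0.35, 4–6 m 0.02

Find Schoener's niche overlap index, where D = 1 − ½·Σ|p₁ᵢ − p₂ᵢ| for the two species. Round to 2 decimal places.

0.61

Σ|p₁ᵢ − p₂ᵢ| = 0.20 + 0.05 + 0.07 + 0.19 + 0.27 = 0.78
D = 1 − ½ × 0.78 = 1 − 0.390 = 0.6100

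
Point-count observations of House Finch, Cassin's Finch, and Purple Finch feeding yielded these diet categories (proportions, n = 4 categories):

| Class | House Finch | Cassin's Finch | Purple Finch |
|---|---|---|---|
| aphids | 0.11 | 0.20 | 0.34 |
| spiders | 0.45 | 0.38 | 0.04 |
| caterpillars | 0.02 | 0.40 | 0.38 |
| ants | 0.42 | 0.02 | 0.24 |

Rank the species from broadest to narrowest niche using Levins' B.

Purple Finch > Cassin's Finch > House Finch

Σp_Housᵢ² = 0.11² + 0.45² + 0.02² + 0.42² = 0.0121 + 0.2025 + 0.0004 + 0.1764 = 0.3914
B_Hous = 1 / 0.3914 = 2.5549
Σp_Cassᵢ² = 0.20² + 0.38² + 0.40² + 0.02² = 0.0400 + 0.1444 + 0.1600 + 0.0004 = 0.3448
B_Cass = 1 / 0.3448 = 2.9002
Σp_Purpᵢ² = 0.34² + 0.04² + 0.38² + 0.24² = 0.1156 + 0.0016 + 0.1444 + 0.0576 = 0.3192
B_Purp = 1 / 0.3192 = 3.1328
Ranking by B (broadest → narrowest): Purple Finch (3.13) > Cassin's Finch (2.90) > House Finch (2.55)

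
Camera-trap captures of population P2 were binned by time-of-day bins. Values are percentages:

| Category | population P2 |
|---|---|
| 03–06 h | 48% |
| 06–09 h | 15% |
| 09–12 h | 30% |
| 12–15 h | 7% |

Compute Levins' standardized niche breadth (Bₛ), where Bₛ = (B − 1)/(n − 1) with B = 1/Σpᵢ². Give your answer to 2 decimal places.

0.63

Convert percentages to proportions (divide by 100).
Σpᵢ² = 0.48² + 0.15² + 0.30² + 0.07² = 0.2304 + 0.0225 + 0.0900 + 0.0049 = 0.3478
B = 1 / 0.3478 = 2.8752
Bₛ = (B − 1)/(n − 1) = (2.8752 − 1)/(4 − 1) = 1.8752/3 = 0.6251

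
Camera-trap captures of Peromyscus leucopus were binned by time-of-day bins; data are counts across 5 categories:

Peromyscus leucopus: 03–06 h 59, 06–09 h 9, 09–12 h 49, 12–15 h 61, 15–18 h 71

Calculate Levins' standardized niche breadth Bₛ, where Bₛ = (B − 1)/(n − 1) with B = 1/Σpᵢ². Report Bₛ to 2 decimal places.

0.80

Proportions for Peromyscus leucopus (n=249): 59/249=0.2369, 9/249=0.0361, 49/249=0.1968, 61/249=0.2450, 71/249=0.2851
Σpᵢ² = 0.2369² + 0.0361² + 0.1968² + 0.2450² + 0.2851² = 0.056122 + 0.001303 + 0.038730 + 0.060025 + 0.081282 = 0.237462
B = 1 / 0.237462 = 4.2112
Bₛ = (B − 1)/(n − 1) = (4.2112 − 1)/(5 − 1) = 3.2112/4 = 0.8028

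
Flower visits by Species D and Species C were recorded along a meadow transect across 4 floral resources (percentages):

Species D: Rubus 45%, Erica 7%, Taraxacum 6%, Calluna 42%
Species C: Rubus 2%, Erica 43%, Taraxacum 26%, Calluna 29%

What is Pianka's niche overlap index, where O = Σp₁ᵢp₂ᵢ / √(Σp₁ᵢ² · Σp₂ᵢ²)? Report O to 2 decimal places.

Convert percentages to proportions (divide by 100).
Σ p₁ᵢp₂ᵢ = 0.0090 + 0.0301 + 0.0156 + 0.1218 = 0.1765
Σp_1ᵢ² = 0.45² + 0.07² + 0.06² + 0.42² = 0.2025 + 0.0049 + 0.0036 + 0.1764 = 0.3874
Σp_2ᵢ² = 0.02² + 0.43² + 0.26² + 0.29² = 0.0004 + 0.1849 + 0.0676 + 0.0841 = 0.3370
O = 0.1765 / √(0.3874 × 0.3370) = 0.1765 / 0.36132 = 0.4885

0.49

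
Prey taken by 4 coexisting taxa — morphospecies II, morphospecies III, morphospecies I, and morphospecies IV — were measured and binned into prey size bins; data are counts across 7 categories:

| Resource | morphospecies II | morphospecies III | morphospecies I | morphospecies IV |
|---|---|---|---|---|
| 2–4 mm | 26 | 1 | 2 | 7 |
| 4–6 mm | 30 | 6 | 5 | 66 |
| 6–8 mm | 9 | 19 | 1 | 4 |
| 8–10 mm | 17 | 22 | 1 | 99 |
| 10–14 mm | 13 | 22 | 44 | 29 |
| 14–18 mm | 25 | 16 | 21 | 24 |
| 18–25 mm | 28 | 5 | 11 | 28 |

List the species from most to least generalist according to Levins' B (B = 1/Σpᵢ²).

Proportions for morphospecies II (n=148): 26/148=0.1757, 30/148=0.2027, 9/148=0.0608, 17/148=0.1149, 13/148=0.0878, 25/148=0.1689, 28/148=0.1892
Proportions for morphospecies III (n=91): 1/91=0.0110, 6/91=0.0659, 19/91=0.2088, 22/91=0.2418, 22/91=0.2418, 16/91=0.1758, 5/91=0.0549
Proportions for morphospecies I (n=85): 2/85=0.0235, 5/85=0.0588, 1/85=0.0118, 1/85=0.0118, 44/85=0.5176, 21/85=0.2471, 11/85=0.1294
Proportions for morphospecies IV (n=257): 7/257=0.0272, 66/257=0.2568, 4/257=0.0156, 99/257=0.3852, 29/257=0.1128, 24/257=0.0934, 28/257=0.1089
Σp_IIᵢ² = 0.1757² + 0.2027² + 0.0608² + 0.1149² + 0.0878² + 0.1689² + 0.1892² = 0.030870 + 0.041087 + 0.003697 + 0.013202 + 0.007709 + 0.028527 + 0.035797 = 0.160889
B_II = 1 / 0.160889 = 6.2155
Σp_IIIᵢ² = 0.0110² + 0.0659² + 0.2088² + 0.2418² + 0.2418² + 0.1758² + 0.0549² = 0.000121 + 0.004343 + 0.043597 + 0.058467 + 0.058467 + 0.030906 + 0.003014 = 0.198915
B_III = 1 / 0.198915 = 5.0273
Σp_Iᵢ² = 0.0235² + 0.0588² + 0.0118² + 0.0118² + 0.5176² + 0.2471² + 0.1294² = 0.000552 + 0.003457 + 0.000139 + 0.000139 + 0.267910 + 0.061058 + 0.016744 = 0.349999
B_I = 1 / 0.349999 = 2.8572
Σp_IVᵢ² = 0.0272² + 0.2568² + 0.0156² + 0.3852² + 0.1128² + 0.0934² + 0.1089² = 0.000740 + 0.065946 + 0.000243 + 0.148379 + 0.012724 + 0.008724 + 0.011859 = 0.248615
B_IV = 1 / 0.248615 = 4.0223
Ranking by B (broadest → narrowest): morphospecies II (6.22) > morphospecies III (5.03) > morphospecies IV (4.02) > morphospecies I (2.86)

morphospecies II > morphospecies III > morphospecies IV > morphospecies I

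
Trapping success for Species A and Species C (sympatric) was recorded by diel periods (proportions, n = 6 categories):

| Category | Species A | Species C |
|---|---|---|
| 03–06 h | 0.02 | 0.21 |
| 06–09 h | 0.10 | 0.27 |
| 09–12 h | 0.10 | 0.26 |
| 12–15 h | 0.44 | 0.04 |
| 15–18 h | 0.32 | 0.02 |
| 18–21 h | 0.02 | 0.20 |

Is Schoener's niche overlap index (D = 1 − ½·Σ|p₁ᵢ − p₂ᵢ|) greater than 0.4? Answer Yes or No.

No

Σ|p₁ᵢ − p₂ᵢ| = 0.19 + 0.17 + 0.16 + 0.40 + 0.30 + 0.18 = 1.40
D = 1 − ½ × 1.40 = 1 − 0.700 = 0.3000
D = 0.3000 < 0.4 → No.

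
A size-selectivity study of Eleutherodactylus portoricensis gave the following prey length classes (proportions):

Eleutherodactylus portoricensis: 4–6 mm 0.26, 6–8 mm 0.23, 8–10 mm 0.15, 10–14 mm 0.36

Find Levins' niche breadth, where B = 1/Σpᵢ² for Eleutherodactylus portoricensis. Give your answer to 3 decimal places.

Σpᵢ² = 0.26² + 0.23² + 0.15² + 0.36² = 0.0676 + 0.0529 + 0.0225 + 0.1296 = 0.2726
B = 1 / 0.2726 = 3.66838

3.668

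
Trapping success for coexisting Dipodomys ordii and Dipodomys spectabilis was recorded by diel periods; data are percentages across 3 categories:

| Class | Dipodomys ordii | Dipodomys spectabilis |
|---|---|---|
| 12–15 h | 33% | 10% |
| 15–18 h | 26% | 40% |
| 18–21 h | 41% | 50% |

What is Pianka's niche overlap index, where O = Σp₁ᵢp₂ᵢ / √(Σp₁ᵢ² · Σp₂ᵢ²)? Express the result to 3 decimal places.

0.899

Convert percentages to proportions (divide by 100).
Σ p₁ᵢp₂ᵢ = 0.0330 + 0.1040 + 0.2050 = 0.3420
Σp_1ᵢ² = 0.33² + 0.26² + 0.41² = 0.1089 + 0.0676 + 0.1681 = 0.3446
Σp_2ᵢ² = 0.10² + 0.40² + 0.50² = 0.0100 + 0.1600 + 0.2500 = 0.4200
O = 0.3420 / √(0.3446 × 0.4200) = 0.3420 / 0.380437 = 0.89897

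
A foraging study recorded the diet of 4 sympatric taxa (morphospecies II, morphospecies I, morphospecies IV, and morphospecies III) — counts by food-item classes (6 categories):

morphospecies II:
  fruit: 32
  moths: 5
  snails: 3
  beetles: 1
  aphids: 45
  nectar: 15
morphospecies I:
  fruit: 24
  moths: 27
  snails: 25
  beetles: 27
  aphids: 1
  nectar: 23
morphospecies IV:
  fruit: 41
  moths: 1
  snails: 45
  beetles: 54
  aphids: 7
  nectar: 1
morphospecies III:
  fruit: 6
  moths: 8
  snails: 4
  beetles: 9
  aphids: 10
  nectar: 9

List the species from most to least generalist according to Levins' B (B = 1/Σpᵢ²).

Proportions for morphospecies II (n=101): 32/101=0.3168, 5/101=0.0495, 3/101=0.0297, 1/101=0.0099, 45/101=0.4455, 15/101=0.1485
Proportions for morphospecies I (n=127): 24/127=0.1890, 27/127=0.2126, 25/127=0.1969, 27/127=0.2126, 1/127=0.0079, 23/127=0.1811
Proportions for morphospecies IV (n=149): 41/149=0.2752, 1/149=0.0067, 45/149=0.3020, 54/149=0.3624, 7/149=0.0470, 1/149=0.0067
Proportions for morphospecies III (n=46): 6/46=0.1304, 8/46=0.1739, 4/46=0.0870, 9/46=0.1957, 10/46=0.2174, 9/46=0.1957
Σp_IIᵢ² = 0.3168² + 0.0495² + 0.0297² + 0.0099² + 0.4455² + 0.1485² = 0.100362 + 0.002450 + 0.000882 + 0.000098 + 0.198470 + 0.022052 = 0.324314
B_II = 1 / 0.324314 = 3.0834
Σp_Iᵢ² = 0.1890² + 0.2126² + 0.1969² + 0.2126² + 0.0079² + 0.1811² = 0.035721 + 0.045199 + 0.038770 + 0.045199 + 0.000062 + 0.032797 = 0.197748
B_I = 1 / 0.197748 = 5.0569
Σp_IVᵢ² = 0.2752² + 0.0067² + 0.3020² + 0.3624² + 0.0470² + 0.0067² = 0.075735 + 0.000045 + 0.091204 + 0.131334 + 0.002209 + 0.000045 = 0.300572
B_IV = 1 / 0.300572 = 3.3270
Σp_IIIᵢ² = 0.1304² + 0.1739² + 0.0870² + 0.1957² + 0.2174² + 0.1957² = 0.017004 + 0.030241 + 0.007569 + 0.038298 + 0.047263 + 0.038298 = 0.178673
B_III = 1 / 0.178673 = 5.5968
Ranking by B (broadest → narrowest): morphospecies III (5.60) > morphospecies I (5.06) > morphospecies IV (3.33) > morphospecies II (3.08)

morphospecies III > morphospecies I > morphospecies IV > morphospecies II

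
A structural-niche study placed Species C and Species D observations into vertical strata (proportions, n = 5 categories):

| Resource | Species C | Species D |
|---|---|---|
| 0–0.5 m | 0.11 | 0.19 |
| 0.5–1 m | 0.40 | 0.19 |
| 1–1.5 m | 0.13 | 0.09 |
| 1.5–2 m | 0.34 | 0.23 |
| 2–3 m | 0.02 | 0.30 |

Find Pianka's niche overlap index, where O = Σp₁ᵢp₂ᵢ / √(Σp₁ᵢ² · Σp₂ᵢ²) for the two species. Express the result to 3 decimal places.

0.739

Σ p₁ᵢp₂ᵢ = 0.0209 + 0.0760 + 0.0117 + 0.0782 + 0.0060 = 0.1928
Σp_1ᵢ² = 0.11² + 0.40² + 0.13² + 0.34² + 0.02² = 0.0121 + 0.1600 + 0.0169 + 0.1156 + 0.0004 = 0.3050
Σp_2ᵢ² = 0.19² + 0.19² + 0.09² + 0.23² + 0.30² = 0.0361 + 0.0361 + 0.0081 + 0.0529 + 0.0900 = 0.2232
O = 0.1928 / √(0.3050 × 0.2232) = 0.1928 / 0.260914 = 0.73894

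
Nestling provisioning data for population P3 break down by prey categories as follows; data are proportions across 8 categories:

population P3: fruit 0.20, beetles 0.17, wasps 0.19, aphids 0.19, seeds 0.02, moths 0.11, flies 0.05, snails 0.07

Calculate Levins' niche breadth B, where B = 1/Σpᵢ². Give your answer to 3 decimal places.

Σpᵢ² = 0.20² + 0.17² + 0.19² + 0.19² + 0.02² + 0.11² + 0.05² + 0.07² = 0.0400 + 0.0289 + 0.0361 + 0.0361 + 0.0004 + 0.0121 + 0.0025 + 0.0049 = 0.1610
B = 1 / 0.1610 = 6.21118

6.211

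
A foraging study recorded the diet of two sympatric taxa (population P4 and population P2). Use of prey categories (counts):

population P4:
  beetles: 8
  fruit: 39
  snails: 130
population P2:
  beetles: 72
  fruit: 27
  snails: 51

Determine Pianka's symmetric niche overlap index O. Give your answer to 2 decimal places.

Proportions for population P4 (n=177): 8/177=0.0452, 39/177=0.2203, 130/177=0.7345
Proportions for population P2 (n=150): 72/150=0.4800, 27/150=0.1800, 51/150=0.3400
Σ p₁ᵢp₂ᵢ = 0.021696 + 0.039654 + 0.249730 = 0.311080
Σp_1ᵢ² = 0.0452² + 0.2203² + 0.7345² = 0.002043 + 0.048532 + 0.539490 = 0.590065
Σp_2ᵢ² = 0.4800² + 0.1800² + 0.3400² = 0.230400 + 0.032400 + 0.115600 = 0.378400
O = 0.311080 / √(0.590065 × 0.378400) = 0.311080 / 0.4725258 = 0.6583

0.66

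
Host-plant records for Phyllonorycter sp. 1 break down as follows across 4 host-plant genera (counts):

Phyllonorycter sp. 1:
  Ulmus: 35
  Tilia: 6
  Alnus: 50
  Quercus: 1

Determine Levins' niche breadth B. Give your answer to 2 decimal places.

Proportions for Phyllonorycter sp. 1 (n=92): 35/92=0.3804, 6/92=0.0652, 50/92=0.5435, 1/92=0.0109
Σpᵢ² = 0.3804² + 0.0652² + 0.5435² + 0.0109² = 0.144704 + 0.004251 + 0.295392 + 0.000119 = 0.444466
B = 1 / 0.444466 = 2.2499

2.25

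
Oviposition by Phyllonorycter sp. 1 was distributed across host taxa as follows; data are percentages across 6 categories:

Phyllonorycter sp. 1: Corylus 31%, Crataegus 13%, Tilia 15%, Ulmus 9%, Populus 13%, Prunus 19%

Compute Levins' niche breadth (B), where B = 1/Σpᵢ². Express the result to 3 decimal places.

Convert percentages to proportions (divide by 100).
Σpᵢ² = 0.31² + 0.13² + 0.15² + 0.09² + 0.13² + 0.19² = 0.0961 + 0.0169 + 0.0225 + 0.0081 + 0.0169 + 0.0361 = 0.1966
B = 1 / 0.1966 = 5.08647

5.086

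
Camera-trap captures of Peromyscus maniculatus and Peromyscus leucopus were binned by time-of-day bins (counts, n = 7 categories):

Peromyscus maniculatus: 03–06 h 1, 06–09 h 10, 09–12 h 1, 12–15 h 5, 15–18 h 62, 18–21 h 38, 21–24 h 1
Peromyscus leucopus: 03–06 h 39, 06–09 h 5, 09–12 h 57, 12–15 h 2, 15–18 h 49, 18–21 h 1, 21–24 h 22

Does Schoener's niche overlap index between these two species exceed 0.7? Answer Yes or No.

No

Proportions for Peromyscus maniculatus (n=118): 1/118=0.0085, 10/118=0.0847, 1/118=0.0085, 5/118=0.0424, 62/118=0.5254, 38/118=0.3220, 1/118=0.0085
Proportions for Peromyscus leucopus (n=175): 39/175=0.2229, 5/175=0.0286, 57/175=0.3257, 2/175=0.0114, 49/175=0.2800, 1/175=0.0057, 22/175=0.1257
Σ|p₁ᵢ − p₂ᵢ| = 0.2144 + 0.0561 + 0.3172 + 0.0310 + 0.2454 + 0.3163 + 0.1172 = 1.2976
D = 1 − ½ × 1.2976 = 1 − 0.64880 = 0.35120
D = 0.35120 < 0.7 → No.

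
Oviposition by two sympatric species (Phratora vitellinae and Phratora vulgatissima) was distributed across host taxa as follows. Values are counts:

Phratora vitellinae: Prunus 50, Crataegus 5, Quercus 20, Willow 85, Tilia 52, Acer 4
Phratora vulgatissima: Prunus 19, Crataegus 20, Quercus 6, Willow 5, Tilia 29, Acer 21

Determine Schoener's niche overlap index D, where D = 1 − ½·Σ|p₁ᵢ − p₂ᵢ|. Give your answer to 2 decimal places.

0.58

Proportions for Phratora vitellinae (n=216): 50/216=0.2315, 5/216=0.0231, 20/216=0.0926, 85/216=0.3935, 52/216=0.2407, 4/216=0.0185
Proportions for Phratora vulgatissima (n=100): 19/100=0.1900, 20/100=0.2000, 6/100=0.0600, 5/100=0.0500, 29/100=0.2900, 21/100=0.2100
Σ|p₁ᵢ − p₂ᵢ| = 0.0415 + 0.1769 + 0.0326 + 0.3435 + 0.0493 + 0.1915 = 0.8353
D = 1 − ½ × 0.8353 = 1 − 0.41765 = 0.58235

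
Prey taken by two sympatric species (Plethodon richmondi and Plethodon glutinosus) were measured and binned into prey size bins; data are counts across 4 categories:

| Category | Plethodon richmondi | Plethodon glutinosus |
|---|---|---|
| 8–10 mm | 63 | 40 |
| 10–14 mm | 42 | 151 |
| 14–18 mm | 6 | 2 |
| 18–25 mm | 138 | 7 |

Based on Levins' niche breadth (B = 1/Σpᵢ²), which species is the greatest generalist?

Plethodon richmondi

Proportions for Plethodon richmondi (n=249): 63/249=0.2530, 42/249=0.1687, 6/249=0.0241, 138/249=0.5542
Proportions for Plethodon glutinosus (n=200): 40/200=0.2000, 151/200=0.7550, 2/200=0.0100, 7/200=0.0350
Σp_richᵢ² = 0.2530² + 0.1687² + 0.0241² + 0.5542² = 0.064009 + 0.028460 + 0.000581 + 0.307138 = 0.400188
B_rich = 1 / 0.400188 = 2.4988
Σp_glutᵢ² = 0.2000² + 0.7550² + 0.0100² + 0.0350² = 0.040000 + 0.570025 + 0.000100 + 0.001225 = 0.611350
B_glut = 1 / 0.611350 = 1.6357
Highest B → broadest niche (most generalist): Plethodon richmondi (B = 2.50).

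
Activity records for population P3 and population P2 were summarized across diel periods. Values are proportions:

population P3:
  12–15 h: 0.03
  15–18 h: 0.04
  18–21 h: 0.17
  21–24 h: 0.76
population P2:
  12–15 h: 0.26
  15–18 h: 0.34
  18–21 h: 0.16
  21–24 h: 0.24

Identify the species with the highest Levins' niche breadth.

population P2

Σp_P3ᵢ² = 0.03² + 0.04² + 0.17² + 0.76² = 0.0009 + 0.0016 + 0.0289 + 0.5776 = 0.6090
B_P3 = 1 / 0.6090 = 1.6420
Σp_P2ᵢ² = 0.26² + 0.34² + 0.16² + 0.24² = 0.0676 + 0.1156 + 0.0256 + 0.0576 = 0.2664
B_P2 = 1 / 0.2664 = 3.7538
Highest B → broadest niche (most generalist): population P2 (B = 3.75).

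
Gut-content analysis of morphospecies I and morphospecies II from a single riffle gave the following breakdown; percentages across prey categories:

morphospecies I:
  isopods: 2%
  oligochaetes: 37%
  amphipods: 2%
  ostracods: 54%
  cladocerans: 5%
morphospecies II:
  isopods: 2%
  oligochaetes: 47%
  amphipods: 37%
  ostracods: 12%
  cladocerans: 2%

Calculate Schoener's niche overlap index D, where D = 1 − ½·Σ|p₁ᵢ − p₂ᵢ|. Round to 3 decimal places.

0.550

Convert percentages to proportions (divide by 100).
Σ|p₁ᵢ − p₂ᵢ| = 0.00 + 0.10 + 0.35 + 0.42 + 0.03 = 0.90
D = 1 − ½ × 0.90 = 1 − 0.450 = 0.55000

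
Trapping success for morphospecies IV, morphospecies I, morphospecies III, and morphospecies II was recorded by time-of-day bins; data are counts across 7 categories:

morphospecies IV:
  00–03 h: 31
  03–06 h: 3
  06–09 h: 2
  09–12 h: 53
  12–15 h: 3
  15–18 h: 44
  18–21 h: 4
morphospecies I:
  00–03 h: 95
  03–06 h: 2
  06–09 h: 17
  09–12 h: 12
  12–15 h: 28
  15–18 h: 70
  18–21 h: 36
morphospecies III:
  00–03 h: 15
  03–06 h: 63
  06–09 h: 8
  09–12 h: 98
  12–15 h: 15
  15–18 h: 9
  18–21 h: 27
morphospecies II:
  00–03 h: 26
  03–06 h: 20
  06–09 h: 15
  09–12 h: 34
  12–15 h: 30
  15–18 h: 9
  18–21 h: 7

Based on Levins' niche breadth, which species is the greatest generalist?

Proportions for morphospecies IV (n=140): 31/140=0.2214, 3/140=0.0214, 2/140=0.0143, 53/140=0.3786, 3/140=0.0214, 44/140=0.3143, 4/140=0.0286
Proportions for morphospecies I (n=260): 95/260=0.3654, 2/260=0.0077, 17/260=0.0654, 12/260=0.0462, 28/260=0.1077, 70/260=0.2692, 36/260=0.1385
Proportions for morphospecies III (n=235): 15/235=0.0638, 63/235=0.2681, 8/235=0.0340, 98/235=0.4170, 15/235=0.0638, 9/235=0.0383, 27/235=0.1149
Proportions for morphospecies II (n=141): 26/141=0.1844, 20/141=0.1418, 15/141=0.1064, 34/141=0.2411, 30/141=0.2128, 9/141=0.0638, 7/141=0.0496
Σp_IVᵢ² = 0.2214² + 0.0214² + 0.0143² + 0.3786² + 0.0214² + 0.3143² + 0.0286² = 0.049018 + 0.000458 + 0.000204 + 0.143338 + 0.000458 + 0.098784 + 0.000818 = 0.293078
B_IV = 1 / 0.293078 = 3.4121
Σp_Iᵢ² = 0.3654² + 0.0077² + 0.0654² + 0.0462² + 0.1077² + 0.2692² + 0.1385² = 0.133517 + 0.000059 + 0.004277 + 0.002134 + 0.011599 + 0.072469 + 0.019182 = 0.243237
B_I = 1 / 0.243237 = 4.1112
Σp_IIIᵢ² = 0.0638² + 0.2681² + 0.0340² + 0.4170² + 0.0638² + 0.0383² + 0.1149² = 0.004070 + 0.071878 + 0.001156 + 0.173889 + 0.004070 + 0.001467 + 0.013202 = 0.269732
B_III = 1 / 0.269732 = 3.7074
Σp_IIᵢ² = 0.1844² + 0.1418² + 0.1064² + 0.2411² + 0.2128² + 0.0638² + 0.0496² = 0.034003 + 0.020107 + 0.011321 + 0.058129 + 0.045284 + 0.004070 + 0.002460 = 0.175374
B_II = 1 / 0.175374 = 5.7021
Highest B → broadest niche (most generalist): morphospecies II (B = 5.70).

morphospecies II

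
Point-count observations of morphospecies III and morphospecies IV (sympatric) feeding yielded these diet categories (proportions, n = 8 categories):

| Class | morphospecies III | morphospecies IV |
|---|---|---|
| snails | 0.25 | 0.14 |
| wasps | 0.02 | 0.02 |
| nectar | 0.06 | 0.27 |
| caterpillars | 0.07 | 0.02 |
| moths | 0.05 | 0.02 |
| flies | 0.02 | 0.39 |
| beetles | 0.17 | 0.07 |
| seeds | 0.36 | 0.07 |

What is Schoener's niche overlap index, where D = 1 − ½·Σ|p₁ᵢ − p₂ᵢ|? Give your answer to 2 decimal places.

Σ|p₁ᵢ − p₂ᵢ| = 0.11 + 0.00 + 0.21 + 0.05 + 0.03 + 0.37 + 0.10 + 0.29 = 1.16
D = 1 − ½ × 1.16 = 1 − 0.580 = 0.4200

0.42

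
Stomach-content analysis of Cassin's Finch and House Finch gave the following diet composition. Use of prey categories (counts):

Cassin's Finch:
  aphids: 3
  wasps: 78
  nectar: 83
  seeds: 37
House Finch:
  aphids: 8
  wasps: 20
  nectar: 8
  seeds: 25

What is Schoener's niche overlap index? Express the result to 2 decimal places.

0.66

Proportions for Cassin's Finch (n=201): 3/201=0.0149, 78/201=0.3881, 83/201=0.4129, 37/201=0.1841
Proportions for House Finch (n=61): 8/61=0.1311, 20/61=0.3279, 8/61=0.1311, 25/61=0.4098
Σ|p₁ᵢ − p₂ᵢ| = 0.1162 + 0.0602 + 0.2818 + 0.2257 = 0.6839
D = 1 − ½ × 0.6839 = 1 − 0.34195 = 0.65805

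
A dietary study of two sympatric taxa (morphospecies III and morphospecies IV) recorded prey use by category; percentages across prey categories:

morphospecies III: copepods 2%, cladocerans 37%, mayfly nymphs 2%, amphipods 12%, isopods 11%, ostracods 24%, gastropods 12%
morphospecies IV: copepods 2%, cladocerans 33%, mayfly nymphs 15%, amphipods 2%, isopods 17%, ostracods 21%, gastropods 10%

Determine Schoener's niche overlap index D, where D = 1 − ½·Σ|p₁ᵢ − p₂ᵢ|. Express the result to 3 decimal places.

0.810

Convert percentages to proportions (divide by 100).
Σ|p₁ᵢ − p₂ᵢ| = 0.00 + 0.04 + 0.13 + 0.10 + 0.06 + 0.03 + 0.02 = 0.38
D = 1 − ½ × 0.38 = 1 − 0.190 = 0.81000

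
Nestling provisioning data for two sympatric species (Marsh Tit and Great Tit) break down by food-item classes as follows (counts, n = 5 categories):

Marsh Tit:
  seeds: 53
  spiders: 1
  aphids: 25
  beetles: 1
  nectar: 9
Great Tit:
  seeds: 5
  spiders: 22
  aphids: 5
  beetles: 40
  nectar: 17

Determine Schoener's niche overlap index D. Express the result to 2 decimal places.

Proportions for Marsh Tit (n=89): 53/89=0.5955, 1/89=0.0112, 25/89=0.2809, 1/89=0.0112, 9/89=0.1011
Proportions for Great Tit (n=89): 5/89=0.0562, 22/89=0.2472, 5/89=0.0562, 40/89=0.4494, 17/89=0.1910
Σ|p₁ᵢ − p₂ᵢ| = 0.5393 + 0.2360 + 0.2247 + 0.4382 + 0.0899 = 1.5281
D = 1 − ½ × 1.5281 = 1 − 0.76405 = 0.23595

0.24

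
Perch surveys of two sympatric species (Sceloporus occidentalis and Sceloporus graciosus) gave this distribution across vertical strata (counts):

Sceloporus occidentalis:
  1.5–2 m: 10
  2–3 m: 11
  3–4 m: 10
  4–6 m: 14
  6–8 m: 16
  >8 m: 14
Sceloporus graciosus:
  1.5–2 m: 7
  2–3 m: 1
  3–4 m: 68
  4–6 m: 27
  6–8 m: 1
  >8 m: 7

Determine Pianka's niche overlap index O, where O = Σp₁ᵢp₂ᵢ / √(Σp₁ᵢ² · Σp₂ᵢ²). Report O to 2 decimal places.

0.55

Proportions for Sceloporus occidentalis (n=75): 10/75=0.1333, 11/75=0.1467, 10/75=0.1333, 14/75=0.1867, 16/75=0.2133, 14/75=0.1867
Proportions for Sceloporus graciosus (n=111): 7/111=0.0631, 1/111=0.0090, 68/111=0.6126, 27/111=0.2432, 1/111=0.0090, 7/111=0.0631
Σ p₁ᵢp₂ᵢ = 0.008411 + 0.001320 + 0.081660 + 0.045405 + 0.001920 + 0.011781 = 0.150497
Σp_1ᵢ² = 0.1333² + 0.1467² + 0.1333² + 0.1867² + 0.2133² + 0.1867² = 0.017769 + 0.021521 + 0.017769 + 0.034857 + 0.045497 + 0.034857 = 0.172270
Σp_2ᵢ² = 0.0631² + 0.0090² + 0.6126² + 0.2432² + 0.0090² + 0.0631² = 0.003982 + 0.000081 + 0.375279 + 0.059146 + 0.000081 + 0.003982 = 0.442551
O = 0.150497 / √(0.172270 × 0.442551) = 0.150497 / 0.2761128 = 0.5451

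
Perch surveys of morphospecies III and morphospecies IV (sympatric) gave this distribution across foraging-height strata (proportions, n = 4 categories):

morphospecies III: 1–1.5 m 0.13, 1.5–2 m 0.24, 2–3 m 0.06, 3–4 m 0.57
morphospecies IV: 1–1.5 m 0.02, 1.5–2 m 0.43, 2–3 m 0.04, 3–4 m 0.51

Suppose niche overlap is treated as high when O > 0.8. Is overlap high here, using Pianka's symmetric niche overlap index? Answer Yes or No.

Σ p₁ᵢp₂ᵢ = 0.0026 + 0.1032 + 0.0024 + 0.2907 = 0.3989
Σp_1ᵢ² = 0.13² + 0.24² + 0.06² + 0.57² = 0.0169 + 0.0576 + 0.0036 + 0.3249 = 0.4030
Σp_2ᵢ² = 0.02² + 0.43² + 0.04² + 0.51² = 0.0004 + 0.1849 + 0.0016 + 0.2601 = 0.4470
O = 0.3989 / √(0.4030 × 0.4470) = 0.3989 / 0.42443 = 0.9398
O = 0.9398 > 0.8 → Yes.

Yes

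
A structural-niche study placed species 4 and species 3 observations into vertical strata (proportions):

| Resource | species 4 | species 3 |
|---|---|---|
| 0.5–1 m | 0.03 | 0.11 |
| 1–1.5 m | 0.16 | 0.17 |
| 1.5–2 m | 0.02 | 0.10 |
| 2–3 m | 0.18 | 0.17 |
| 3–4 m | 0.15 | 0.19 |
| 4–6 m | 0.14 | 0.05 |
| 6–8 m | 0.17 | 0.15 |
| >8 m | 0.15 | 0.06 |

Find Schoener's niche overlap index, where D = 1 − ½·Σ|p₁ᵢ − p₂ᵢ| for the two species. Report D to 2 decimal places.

Σ|p₁ᵢ − p₂ᵢ| = 0.08 + 0.01 + 0.08 + 0.01 + 0.04 + 0.09 + 0.02 + 0.09 = 0.42
D = 1 − ½ × 0.42 = 1 − 0.210 = 0.7900

0.79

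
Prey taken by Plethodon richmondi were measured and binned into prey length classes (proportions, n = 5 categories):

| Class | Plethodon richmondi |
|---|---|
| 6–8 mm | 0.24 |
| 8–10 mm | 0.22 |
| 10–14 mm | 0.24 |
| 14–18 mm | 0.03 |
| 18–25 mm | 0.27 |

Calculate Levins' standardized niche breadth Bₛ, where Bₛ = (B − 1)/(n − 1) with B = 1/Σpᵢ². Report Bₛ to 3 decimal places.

Σpᵢ² = 0.24² + 0.22² + 0.24² + 0.03² + 0.27² = 0.0576 + 0.0484 + 0.0576 + 0.0009 + 0.0729 = 0.2374
B = 1 / 0.2374 = 4.21230
Bₛ = (B − 1)/(n − 1) = (4.21230 − 1)/(5 − 1) = 3.21230/4 = 0.80308

0.803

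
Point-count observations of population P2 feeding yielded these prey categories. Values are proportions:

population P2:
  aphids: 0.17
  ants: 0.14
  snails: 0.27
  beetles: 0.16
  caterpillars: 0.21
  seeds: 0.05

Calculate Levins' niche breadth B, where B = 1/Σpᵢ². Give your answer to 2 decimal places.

Σpᵢ² = 0.17² + 0.14² + 0.27² + 0.16² + 0.21² + 0.05² = 0.0289 + 0.0196 + 0.0729 + 0.0256 + 0.0441 + 0.0025 = 0.1936
B = 1 / 0.1936 = 5.1653

5.17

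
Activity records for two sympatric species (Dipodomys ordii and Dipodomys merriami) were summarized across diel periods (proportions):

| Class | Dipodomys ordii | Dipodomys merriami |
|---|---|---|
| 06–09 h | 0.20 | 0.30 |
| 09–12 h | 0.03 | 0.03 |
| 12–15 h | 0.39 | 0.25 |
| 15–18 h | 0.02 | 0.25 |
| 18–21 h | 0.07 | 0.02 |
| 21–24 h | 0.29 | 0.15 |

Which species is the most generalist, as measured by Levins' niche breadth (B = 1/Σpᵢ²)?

Σp_ordiᵢ² = 0.20² + 0.03² + 0.39² + 0.02² + 0.07² + 0.29² = 0.0400 + 0.0009 + 0.1521 + 0.0004 + 0.0049 + 0.0841 = 0.2824
B_ordi = 1 / 0.2824 = 3.5411
Σp_merrᵢ² = 0.30² + 0.03² + 0.25² + 0.25² + 0.02² + 0.15² = 0.0900 + 0.0009 + 0.0625 + 0.0625 + 0.0004 + 0.0225 = 0.2388
B_merr = 1 / 0.2388 = 4.1876
Highest B → broadest niche (most generalist): Dipodomys merriami (B = 4.19).

Dipodomys merriami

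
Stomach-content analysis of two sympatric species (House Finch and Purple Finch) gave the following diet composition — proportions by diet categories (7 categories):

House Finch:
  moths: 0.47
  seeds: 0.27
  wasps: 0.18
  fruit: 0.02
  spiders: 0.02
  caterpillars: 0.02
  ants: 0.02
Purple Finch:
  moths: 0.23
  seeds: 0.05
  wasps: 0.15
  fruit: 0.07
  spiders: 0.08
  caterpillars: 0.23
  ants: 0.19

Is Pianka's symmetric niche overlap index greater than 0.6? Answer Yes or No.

Yes

Σ p₁ᵢp₂ᵢ = 0.1081 + 0.0135 + 0.0270 + 0.0014 + 0.0016 + 0.0046 + 0.0038 = 0.1600
Σp_1ᵢ² = 0.47² + 0.27² + 0.18² + 0.02² + 0.02² + 0.02² + 0.02² = 0.2209 + 0.0729 + 0.0324 + 0.0004 + 0.0004 + 0.0004 + 0.0004 = 0.3278
Σp_2ᵢ² = 0.23² + 0.05² + 0.15² + 0.07² + 0.08² + 0.23² + 0.19² = 0.0529 + 0.0025 + 0.0225 + 0.0049 + 0.0064 + 0.0529 + 0.0361 = 0.1782
O = 0.1600 / √(0.3278 × 0.1782) = 0.1600 / 0.24169 = 0.6620
O = 0.6620 > 0.6 → Yes.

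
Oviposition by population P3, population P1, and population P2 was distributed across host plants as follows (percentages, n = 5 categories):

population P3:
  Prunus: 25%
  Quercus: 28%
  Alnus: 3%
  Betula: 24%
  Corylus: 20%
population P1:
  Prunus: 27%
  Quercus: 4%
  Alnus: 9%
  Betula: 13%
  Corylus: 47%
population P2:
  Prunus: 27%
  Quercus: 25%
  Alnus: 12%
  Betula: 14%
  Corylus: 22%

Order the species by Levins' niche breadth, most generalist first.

population P2 > population P3 > population P1

Convert percentages to proportions (divide by 100).
Σp_P3ᵢ² = 0.25² + 0.28² + 0.03² + 0.24² + 0.20² = 0.0625 + 0.0784 + 0.0009 + 0.0576 + 0.0400 = 0.2394
B_P3 = 1 / 0.2394 = 4.1771
Σp_P1ᵢ² = 0.27² + 0.04² + 0.09² + 0.13² + 0.47² = 0.0729 + 0.0016 + 0.0081 + 0.0169 + 0.2209 = 0.3204
B_P1 = 1 / 0.3204 = 3.1211
Σp_P2ᵢ² = 0.27² + 0.25² + 0.12² + 0.14² + 0.22² = 0.0729 + 0.0625 + 0.0144 + 0.0196 + 0.0484 = 0.2178
B_P2 = 1 / 0.2178 = 4.5914
Ranking by B (broadest → narrowest): population P2 (4.59) > population P3 (4.18) > population P1 (3.12)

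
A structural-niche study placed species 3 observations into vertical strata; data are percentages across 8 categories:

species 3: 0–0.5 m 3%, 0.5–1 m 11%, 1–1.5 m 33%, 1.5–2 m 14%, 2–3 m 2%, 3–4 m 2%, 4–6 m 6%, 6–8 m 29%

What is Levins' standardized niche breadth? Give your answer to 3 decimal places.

Convert percentages to proportions (divide by 100).
Σpᵢ² = 0.03² + 0.11² + 0.33² + 0.14² + 0.02² + 0.02² + 0.06² + 0.29² = 0.0009 + 0.0121 + 0.1089 + 0.0196 + 0.0004 + 0.0004 + 0.0036 + 0.0841 = 0.2300
B = 1 / 0.2300 = 4.34783
Bₛ = (B − 1)/(n − 1) = (4.34783 − 1)/(8 − 1) = 3.34783/7 = 0.47826

0.478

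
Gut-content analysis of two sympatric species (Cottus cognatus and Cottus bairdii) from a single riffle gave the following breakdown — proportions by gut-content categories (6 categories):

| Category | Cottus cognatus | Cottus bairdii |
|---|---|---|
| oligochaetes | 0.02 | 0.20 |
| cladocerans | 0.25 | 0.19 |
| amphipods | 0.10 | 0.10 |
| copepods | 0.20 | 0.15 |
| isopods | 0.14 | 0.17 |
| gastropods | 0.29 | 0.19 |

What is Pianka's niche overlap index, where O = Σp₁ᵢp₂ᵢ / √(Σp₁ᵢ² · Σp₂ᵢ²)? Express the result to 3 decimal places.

0.879

Σ p₁ᵢp₂ᵢ = 0.0040 + 0.0475 + 0.0100 + 0.0300 + 0.0238 + 0.0551 = 0.1704
Σp_1ᵢ² = 0.02² + 0.25² + 0.10² + 0.20² + 0.14² + 0.29² = 0.0004 + 0.0625 + 0.0100 + 0.0400 + 0.0196 + 0.0841 = 0.2166
Σp_2ᵢ² = 0.20² + 0.19² + 0.10² + 0.15² + 0.17² + 0.19² = 0.0400 + 0.0361 + 0.0100 + 0.0225 + 0.0289 + 0.0361 = 0.1736
O = 0.1704 / √(0.2166 × 0.1736) = 0.1704 / 0.193912 = 0.87875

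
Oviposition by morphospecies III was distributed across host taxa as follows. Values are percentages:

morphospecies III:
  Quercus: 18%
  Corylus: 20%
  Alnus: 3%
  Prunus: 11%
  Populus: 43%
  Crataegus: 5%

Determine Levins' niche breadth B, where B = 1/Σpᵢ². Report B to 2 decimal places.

3.67

Convert percentages to proportions (divide by 100).
Σpᵢ² = 0.18² + 0.20² + 0.03² + 0.11² + 0.43² + 0.05² = 0.0324 + 0.0400 + 0.0009 + 0.0121 + 0.1849 + 0.0025 = 0.2728
B = 1 / 0.2728 = 3.6657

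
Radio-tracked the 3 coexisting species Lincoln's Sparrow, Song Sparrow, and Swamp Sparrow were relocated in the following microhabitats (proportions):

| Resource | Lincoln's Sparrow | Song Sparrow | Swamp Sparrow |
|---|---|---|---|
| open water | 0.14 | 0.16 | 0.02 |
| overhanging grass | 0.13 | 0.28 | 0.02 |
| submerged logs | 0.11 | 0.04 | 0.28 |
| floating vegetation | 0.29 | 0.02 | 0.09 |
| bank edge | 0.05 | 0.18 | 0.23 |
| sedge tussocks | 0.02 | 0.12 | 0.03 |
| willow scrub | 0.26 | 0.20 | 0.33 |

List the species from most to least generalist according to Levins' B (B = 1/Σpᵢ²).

Σp_Lincᵢ² = 0.14² + 0.13² + 0.11² + 0.29² + 0.05² + 0.02² + 0.26² = 0.0196 + 0.0169 + 0.0121 + 0.0841 + 0.0025 + 0.0004 + 0.0676 = 0.2032
B_Linc = 1 / 0.2032 = 4.9213
Σp_Songᵢ² = 0.16² + 0.28² + 0.04² + 0.02² + 0.18² + 0.12² + 0.20² = 0.0256 + 0.0784 + 0.0016 + 0.0004 + 0.0324 + 0.0144 + 0.0400 = 0.1928
B_Song = 1 / 0.1928 = 5.1867
Σp_Swamᵢ² = 0.02² + 0.02² + 0.28² + 0.09² + 0.23² + 0.03² + 0.33² = 0.0004 + 0.0004 + 0.0784 + 0.0081 + 0.0529 + 0.0009 + 0.1089 = 0.2500
B_Swam = 1 / 0.2500 = 4.0000
Ranking by B (broadest → narrowest): Song Sparrow (5.19) > Lincoln's Sparrow (4.92) > Swamp Sparrow (4.00)

Song Sparrow > Lincoln's Sparrow > Swamp Sparrow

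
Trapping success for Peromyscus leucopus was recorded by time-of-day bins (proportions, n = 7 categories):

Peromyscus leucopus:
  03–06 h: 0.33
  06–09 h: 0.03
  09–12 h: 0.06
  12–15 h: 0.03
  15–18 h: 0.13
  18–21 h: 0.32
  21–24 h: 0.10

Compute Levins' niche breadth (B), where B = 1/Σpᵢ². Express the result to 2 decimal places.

Σpᵢ² = 0.33² + 0.03² + 0.06² + 0.03² + 0.13² + 0.32² + 0.10² = 0.1089 + 0.0009 + 0.0036 + 0.0009 + 0.0169 + 0.1024 + 0.0100 = 0.2436
B = 1 / 0.2436 = 4.1051

4.11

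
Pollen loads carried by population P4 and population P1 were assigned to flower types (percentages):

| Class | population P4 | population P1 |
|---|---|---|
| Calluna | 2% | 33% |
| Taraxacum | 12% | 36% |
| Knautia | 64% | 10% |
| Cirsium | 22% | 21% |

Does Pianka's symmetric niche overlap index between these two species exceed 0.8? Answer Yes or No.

Convert percentages to proportions (divide by 100).
Σ p₁ᵢp₂ᵢ = 0.0066 + 0.0432 + 0.0640 + 0.0462 = 0.1600
Σp_1ᵢ² = 0.02² + 0.12² + 0.64² + 0.22² = 0.0004 + 0.0144 + 0.4096 + 0.0484 = 0.4728
Σp_2ᵢ² = 0.33² + 0.36² + 0.10² + 0.21² = 0.1089 + 0.1296 + 0.0100 + 0.0441 = 0.2926
O = 0.1600 / √(0.4728 × 0.2926) = 0.1600 / 0.37194 = 0.4302
O = 0.4302 < 0.8 → No.

No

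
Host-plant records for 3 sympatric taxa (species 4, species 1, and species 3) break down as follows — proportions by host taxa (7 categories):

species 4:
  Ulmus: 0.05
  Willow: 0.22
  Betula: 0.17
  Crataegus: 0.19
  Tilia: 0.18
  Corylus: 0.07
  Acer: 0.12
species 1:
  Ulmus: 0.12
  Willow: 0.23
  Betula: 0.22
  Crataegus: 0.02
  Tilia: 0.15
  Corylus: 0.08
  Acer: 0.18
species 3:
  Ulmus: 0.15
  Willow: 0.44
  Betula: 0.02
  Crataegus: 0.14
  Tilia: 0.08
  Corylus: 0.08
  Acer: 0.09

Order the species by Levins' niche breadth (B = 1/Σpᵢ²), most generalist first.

species 4 > species 1 > species 3

Σp_4ᵢ² = 0.05² + 0.22² + 0.17² + 0.19² + 0.18² + 0.07² + 0.12² = 0.0025 + 0.0484 + 0.0289 + 0.0361 + 0.0324 + 0.0049 + 0.0144 = 0.1676
B_4 = 1 / 0.1676 = 5.9666
Σp_1ᵢ² = 0.12² + 0.23² + 0.22² + 0.02² + 0.15² + 0.08² + 0.18² = 0.0144 + 0.0529 + 0.0484 + 0.0004 + 0.0225 + 0.0064 + 0.0324 = 0.1774
B_1 = 1 / 0.1774 = 5.6370
Σp_3ᵢ² = 0.15² + 0.44² + 0.02² + 0.14² + 0.08² + 0.08² + 0.09² = 0.0225 + 0.1936 + 0.0004 + 0.0196 + 0.0064 + 0.0064 + 0.0081 = 0.2570
B_3 = 1 / 0.2570 = 3.8911
Ranking by B (broadest → narrowest): species 4 (5.97) > species 1 (5.64) > species 3 (3.89)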